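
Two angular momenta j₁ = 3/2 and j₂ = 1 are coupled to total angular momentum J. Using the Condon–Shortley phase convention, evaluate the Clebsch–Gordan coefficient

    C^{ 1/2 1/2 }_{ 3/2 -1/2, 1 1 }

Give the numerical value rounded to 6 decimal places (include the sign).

+0.408248  (= +√(1/6))

j₁+j₂−J=2  J+j₁−j₂=1  J−j₁+j₂=0  j₁+j₂+J+1=4
(j₁±m₁, j₂±m₂, J±M) = (1,2,2,0,1,0)
P² = 2/3
sum k=2..2:
  [2] +1/2 = 1/2
S = 1/2
C² = P²·S² = 1/6 ; C = +0.408248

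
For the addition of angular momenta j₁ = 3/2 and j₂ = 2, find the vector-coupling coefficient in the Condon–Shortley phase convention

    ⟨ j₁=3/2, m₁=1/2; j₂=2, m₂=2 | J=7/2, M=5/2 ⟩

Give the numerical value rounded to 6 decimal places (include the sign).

j₁+j₂−J=0  J+j₁−j₂=3  J−j₁+j₂=4  j₁+j₂+J+1=8
(j₁±m₁, j₂±m₂, J±M) = (2,1,4,0,6,1)
P² = 6912/7
sum k=0..0:
  [0] +1/48 = 1/48
S = 1/48
C² = P²·S² = 3/7 ; C = +0.654654

+0.654654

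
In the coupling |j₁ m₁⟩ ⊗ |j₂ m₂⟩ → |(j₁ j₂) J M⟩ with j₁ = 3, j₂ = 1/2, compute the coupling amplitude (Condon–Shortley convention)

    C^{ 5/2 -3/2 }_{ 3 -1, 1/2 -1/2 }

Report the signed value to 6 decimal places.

+√(2/7) ≈ +0.534522

j₁+j₂−J=1  J+j₁−j₂=5  J−j₁+j₂=0  j₁+j₂+J+1=7
(j₁±m₁, j₂±m₂, J±M) = (2,4,0,1,1,4)
P² = 1152/7
sum k=0..0:
  [0] +1/24 = 1/24
S = 1/24
C² = P²·S² = 2/7 ; C = +0.534522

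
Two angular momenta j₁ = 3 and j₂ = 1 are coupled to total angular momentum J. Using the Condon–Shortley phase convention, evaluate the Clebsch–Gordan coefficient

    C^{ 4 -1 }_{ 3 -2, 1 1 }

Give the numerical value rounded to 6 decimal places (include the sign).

√[9·0!6!2!/9! · 1!5!2!0!3!5!] = √(43200/7)
  +(−1)^0/∏(0,0,5,2,1,0)! = 1/240  (running 1/240)
⟨..|..⟩ = √(43200/7)·(1/240) = +0.327327

+√(3/28) ≈ +0.327327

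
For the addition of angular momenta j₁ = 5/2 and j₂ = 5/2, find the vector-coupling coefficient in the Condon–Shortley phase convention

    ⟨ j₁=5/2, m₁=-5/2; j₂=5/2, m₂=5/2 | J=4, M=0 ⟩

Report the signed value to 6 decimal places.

√[9·1!4!4!/10! · 0!5!5!0!4!4!] = √(82944/7)
  +(−1)^1/∏(1,0,4,4,0,0)! = -1/576  (running -1/576)
⟨..|..⟩ = √(82944/7)·(-1/576) = -0.188982

−√(1/28) = -0.188982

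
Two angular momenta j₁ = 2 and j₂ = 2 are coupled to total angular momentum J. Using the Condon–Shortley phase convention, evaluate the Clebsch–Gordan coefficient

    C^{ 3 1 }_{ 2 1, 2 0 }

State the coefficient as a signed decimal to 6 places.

√[7·1!3!3!/8! · 3!1!2!2!4!2!] = √(36/5)
  +(−1)^0/∏(0,1,1,2,2,1)! = 1/4  (running 1/4)
  +(−1)^1/∏(1,0,0,1,3,2)! = -1/12  (running 1/6)
⟨..|..⟩ = √(36/5)·(1/6) = +0.447214

+√(1/5) ≈ +0.447214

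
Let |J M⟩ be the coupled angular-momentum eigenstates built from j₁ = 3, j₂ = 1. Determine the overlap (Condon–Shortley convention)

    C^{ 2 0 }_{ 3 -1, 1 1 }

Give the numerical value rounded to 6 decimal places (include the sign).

j₁+j₂−J=2  J+j₁−j₂=4  J−j₁+j₂=0  j₁+j₂+J+1=7
(j₁±m₁, j₂±m₂, J±M) = (2,4,2,0,2,2)
P² = 128/7
sum k=2..2:
  [2] +1/8 = 1/8
S = 1/8
C² = P²·S² = 2/7 ; C = +0.534522

+0.534522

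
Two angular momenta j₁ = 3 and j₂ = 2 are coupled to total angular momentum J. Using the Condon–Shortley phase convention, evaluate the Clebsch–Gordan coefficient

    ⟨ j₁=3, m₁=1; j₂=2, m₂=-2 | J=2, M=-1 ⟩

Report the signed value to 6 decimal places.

√[5·3!3!1!/8! · 4!2!0!4!1!3!] = √(216/7)
  +(−1)^0/∏(0,3,2,0,1,1)! = 1/12  (running 1/12)
⟨..|..⟩ = √(216/7)·(1/12) = +0.462910

+0.462910  (= +√(3/14))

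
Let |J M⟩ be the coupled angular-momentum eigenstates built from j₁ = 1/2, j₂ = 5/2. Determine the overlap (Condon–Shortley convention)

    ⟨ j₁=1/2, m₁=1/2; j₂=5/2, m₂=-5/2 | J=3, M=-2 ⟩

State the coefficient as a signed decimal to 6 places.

triangle: 0!*1!*5!/7! = 120/5040
(j±m)!: 1!*0!*0!*5!*1!*5! = 14400
prefactor² = (2J+1)*Δ*N² = 2400
  k=0: +1/(0!*0!*0!*0!*1!*5!) = 1/120
Σ = 1/120  ⇒  CG² = 2400*1/120² = 1/6
CG = +√(1/6) = +0.408248

+√(1/6) = +0.408248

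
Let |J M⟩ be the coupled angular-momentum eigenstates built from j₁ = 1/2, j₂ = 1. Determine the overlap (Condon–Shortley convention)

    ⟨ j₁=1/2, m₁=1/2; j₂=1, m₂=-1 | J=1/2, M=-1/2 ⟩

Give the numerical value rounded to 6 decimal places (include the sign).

j₁+j₂−J=1  J+j₁−j₂=0  J−j₁+j₂=1  j₁+j₂+J+1=3
(j₁±m₁, j₂±m₂, J±M) = (1,0,0,2,0,1)
P² = 2/3
sum k=0..0:
  [0] +1/1 = 1
S = 1
C² = P²·S² = 2/3 ; C = +0.816497

+0.816497  (= +√(2/3))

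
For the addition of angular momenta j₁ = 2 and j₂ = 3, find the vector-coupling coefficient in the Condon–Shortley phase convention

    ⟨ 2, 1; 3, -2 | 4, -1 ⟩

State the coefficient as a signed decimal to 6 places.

+√(7/20) ≈ +0.591608

j₁+j₂−J=1  J+j₁−j₂=3  J−j₁+j₂=5  j₁+j₂+J+1=10
(j₁±m₁, j₂±m₂, J±M) = (3,1,1,5,3,5)
P² = 6480/7
sum k=0..1:
  [0] +1/48 = 1/48
  [1] −1/720 = -1/720
S = 7/360
C² = P²·S² = 7/20 ; C = +0.591608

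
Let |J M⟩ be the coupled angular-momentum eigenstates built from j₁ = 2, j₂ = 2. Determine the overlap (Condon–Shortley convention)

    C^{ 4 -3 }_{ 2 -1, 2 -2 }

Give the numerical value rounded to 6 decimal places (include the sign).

+√(1/2) = +0.707107

triangle: 0!*4!*4!/9! = 576/362880
(j±m)!: 1!*3!*0!*4!*1!*7! = 725760
prefactor² = (2J+1)*Δ*N² = 10368
  k=0: +1/(0!*0!*3!*0!*1!*4!) = 1/144
Σ = 1/144  ⇒  CG² = 10368*1/144² = 1/2
CG = +√(1/2) = +0.707107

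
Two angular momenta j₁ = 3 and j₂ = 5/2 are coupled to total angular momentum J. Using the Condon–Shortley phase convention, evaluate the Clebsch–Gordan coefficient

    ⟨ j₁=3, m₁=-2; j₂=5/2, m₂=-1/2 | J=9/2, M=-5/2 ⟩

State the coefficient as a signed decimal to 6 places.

√[10·1!5!4!/11! · 1!5!2!3!2!7!] = √(115200/11)
  +(−1)^0/∏(0,1,5,2,0,2)! = 1/480  (running 1/480)
  +(−1)^1/∏(1,0,4,1,1,3)! = -1/144  (running -7/1440)
⟨..|..⟩ = √(115200/11)·(-7/1440) = -0.497468

−√(49/198) = -0.497468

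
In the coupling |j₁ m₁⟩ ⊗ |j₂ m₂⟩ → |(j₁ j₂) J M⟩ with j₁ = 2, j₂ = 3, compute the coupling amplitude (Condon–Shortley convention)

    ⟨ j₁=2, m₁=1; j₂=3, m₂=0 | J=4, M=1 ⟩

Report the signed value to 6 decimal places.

+0.462910

j₁+j₂−J=1  J+j₁−j₂=3  J−j₁+j₂=5  j₁+j₂+J+1=10
(j₁±m₁, j₂±m₂, J±M) = (3,1,3,3,5,3)
P² = 1944/7
sum k=0..1:
  [0] +1/24 = 1/24
  [1] −1/72 = -1/72
S = 1/36
C² = P²·S² = 3/14 ; C = +0.462910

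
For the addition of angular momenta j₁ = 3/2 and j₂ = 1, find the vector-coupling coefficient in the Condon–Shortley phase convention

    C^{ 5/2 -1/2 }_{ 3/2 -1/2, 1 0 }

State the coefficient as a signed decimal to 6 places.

√[6·0!3!2!/6! · 1!2!1!1!2!3!] = √(12/5)
  +(−1)^0/∏(0,0,2,1,1,1)! = 1/2  (running 1/2)
⟨..|..⟩ = √(12/5)·(1/2) = +0.774597

+√(3/5) ≈ +0.774597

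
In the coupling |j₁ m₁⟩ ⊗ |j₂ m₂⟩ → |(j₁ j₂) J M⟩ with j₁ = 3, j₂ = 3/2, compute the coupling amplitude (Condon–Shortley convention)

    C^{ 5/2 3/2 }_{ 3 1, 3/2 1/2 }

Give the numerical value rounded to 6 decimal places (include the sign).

-0.591608  (= −√(7/20))

j₁+j₂−J=2  J+j₁−j₂=4  J−j₁+j₂=1  j₁+j₂+J+1=8
(j₁±m₁, j₂±m₂, J±M) = (4,2,2,1,4,1)
P² = 576/35
sum k=1..2:
  [1] −1/6 = -1/6
  [2] +1/48 = 1/48
S = -7/48
C² = P²·S² = 7/20 ; C = -0.591608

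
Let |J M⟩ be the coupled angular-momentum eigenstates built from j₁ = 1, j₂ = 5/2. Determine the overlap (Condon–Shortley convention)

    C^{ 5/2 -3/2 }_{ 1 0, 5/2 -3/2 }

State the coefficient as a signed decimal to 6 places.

triangle: 1!×1!×4!/7! = 24/5040
(j±m)!: 1!×1!×1!×4!×1!×4! = 576
prefactor² = (2J+1)×Δ×N² = 576/35
  k=0: +1/(0!×1!×1!×1!×0!×3!) = 1/6
  k=1: −1/(1!×0!×0!×0!×1!×4!) = -1/24
Σ = 1/8  ⇒  CG² = 576/35×1/8² = 9/35
CG = +√(9/35) = +0.507093

+0.507093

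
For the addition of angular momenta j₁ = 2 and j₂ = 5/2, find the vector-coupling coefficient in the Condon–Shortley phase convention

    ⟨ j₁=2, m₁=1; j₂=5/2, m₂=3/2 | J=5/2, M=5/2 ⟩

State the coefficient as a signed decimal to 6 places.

−√(3/7) ≈ -0.654654

j₁+j₂−J=2  J+j₁−j₂=2  J−j₁+j₂=3  j₁+j₂+J+1=8
(j₁±m₁, j₂±m₂, J±M) = (3,1,4,1,5,0)
P² = 432/7
sum k=1..1:
  [1] −1/12 = -1/12
S = -1/12
C² = P²·S² = 3/7 ; C = -0.654654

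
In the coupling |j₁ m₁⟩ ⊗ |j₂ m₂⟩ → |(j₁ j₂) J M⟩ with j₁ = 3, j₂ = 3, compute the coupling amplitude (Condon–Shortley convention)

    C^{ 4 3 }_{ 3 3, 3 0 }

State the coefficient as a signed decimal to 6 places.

triangle: 2!×4!×4!/11! = 1152/39916800
(j±m)!: 6!×0!×3!×3!×7!×1! = 130636800
prefactor² = (2J+1)×Δ×N² = 373248/11
  k=0: +1/(0!×2!×0!×3!×4!×1!) = 1/288
Σ = 1/288  ⇒  CG² = 373248/11×1/288² = 9/22
CG = +√(9/22) = +0.639602

+0.639602  (= +√(9/22))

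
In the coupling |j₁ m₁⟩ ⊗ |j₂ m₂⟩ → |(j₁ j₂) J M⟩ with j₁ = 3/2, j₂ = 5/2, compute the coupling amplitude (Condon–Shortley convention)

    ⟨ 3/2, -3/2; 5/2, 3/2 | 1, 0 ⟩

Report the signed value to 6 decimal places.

-0.447214  (= −√(1/5))

triangle: 3!*0!*2!/6! = 12/720
(j±m)!: 0!*3!*4!*1!*1!*1! = 144
prefactor² = (2J+1)*Δ*N² = 36/5
  k=3: −1/(3!*0!*0!*1!*0!*1!) = -1/6
Σ = -1/6  ⇒  CG² = 36/5*(-1/6)² = 1/5
CG = −√(1/5) = -0.447214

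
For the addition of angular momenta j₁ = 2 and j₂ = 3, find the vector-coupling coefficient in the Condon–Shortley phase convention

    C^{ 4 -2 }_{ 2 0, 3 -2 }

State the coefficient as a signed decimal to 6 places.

+√(12/35) = +0.585540

j₁+j₂−J=1  J+j₁−j₂=3  J−j₁+j₂=5  j₁+j₂+J+1=10
(j₁±m₁, j₂±m₂, J±M) = (2,2,1,5,2,6)
P² = 8640/7
sum k=0..1:
  [0] +1/48 = 1/48
  [1] −1/240 = -1/240
S = 1/60
C² = P²·S² = 12/35 ; C = +0.585540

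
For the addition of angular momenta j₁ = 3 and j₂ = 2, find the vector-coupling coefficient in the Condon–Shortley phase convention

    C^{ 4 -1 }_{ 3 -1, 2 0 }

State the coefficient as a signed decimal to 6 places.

j₁+j₂−J=1  J+j₁−j₂=5  J−j₁+j₂=3  j₁+j₂+J+1=10
(j₁±m₁, j₂±m₂, J±M) = (2,4,2,2,3,5)
P² = 1728/7
sum k=0..1:
  [0] +1/48 = 1/48
  [1] −1/24 = -1/24
S = -1/48
C² = P²·S² = 3/28 ; C = -0.327327

−√(3/28) ≈ -0.327327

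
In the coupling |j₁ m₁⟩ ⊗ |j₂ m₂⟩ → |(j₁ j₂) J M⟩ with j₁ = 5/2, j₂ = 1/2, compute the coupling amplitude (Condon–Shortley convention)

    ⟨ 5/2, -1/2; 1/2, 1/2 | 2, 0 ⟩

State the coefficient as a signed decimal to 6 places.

−√(1/2) ≈ -0.707107

triangle: 1!·4!·0!/6! = 24/720
(j±m)!: 2!·3!·1!·0!·2!·2! = 48
prefactor² = (2J+1)·Δ·N² = 8
  k=1: −1/(1!·0!·2!·0!·2!·0!) = -1/4
Σ = -1/4  ⇒  CG² = 8·(-1/4)² = 1/2
CG = −√(1/2) = -0.707107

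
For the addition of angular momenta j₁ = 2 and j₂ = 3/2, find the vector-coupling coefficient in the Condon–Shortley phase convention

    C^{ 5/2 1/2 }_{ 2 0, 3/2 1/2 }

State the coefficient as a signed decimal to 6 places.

-0.292770

√[6·1!3!2!/7! · 2!2!2!1!3!2!] = √(48/35)
  +(−1)^0/∏(0,1,2,2,1,0)! = 1/4  (running 1/4)
  +(−1)^1/∏(1,0,1,1,2,1)! = -1/2  (running -1/4)
⟨..|..⟩ = √(48/35)·(-1/4) = -0.292770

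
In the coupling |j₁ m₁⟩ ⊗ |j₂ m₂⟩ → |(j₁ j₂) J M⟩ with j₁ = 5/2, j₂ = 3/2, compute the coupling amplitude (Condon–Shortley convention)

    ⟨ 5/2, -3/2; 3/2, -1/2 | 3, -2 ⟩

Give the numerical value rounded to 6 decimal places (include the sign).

−√(1/12) = -0.288675

j₁+j₂−J=1  J+j₁−j₂=4  J−j₁+j₂=2  j₁+j₂+J+1=8
(j₁±m₁, j₂±m₂, J±M) = (1,4,1,2,1,5)
P² = 48
sum k=0..1:
  [0] +1/24 = 1/24
  [1] −1/12 = -1/12
S = -1/24
C² = P²·S² = 1/12 ; C = -0.288675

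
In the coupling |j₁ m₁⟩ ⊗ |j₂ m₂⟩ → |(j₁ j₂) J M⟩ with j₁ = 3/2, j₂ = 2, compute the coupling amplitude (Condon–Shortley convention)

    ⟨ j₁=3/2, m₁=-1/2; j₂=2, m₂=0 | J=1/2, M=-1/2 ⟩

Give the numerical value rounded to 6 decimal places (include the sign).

triangle: 3!·0!·1!/5! = 6/120
(j±m)!: 1!·2!·2!·2!·0!·1! = 8
prefactor² = (2J+1)·Δ·N² = 4/5
  k=2: +1/(2!·1!·0!·0!·0!·1!) = 1/2
Σ = 1/2  ⇒  CG² = 4/5·1/2² = 1/5
CG = +√(1/5) = +0.447214

+√(1/5) = +0.447214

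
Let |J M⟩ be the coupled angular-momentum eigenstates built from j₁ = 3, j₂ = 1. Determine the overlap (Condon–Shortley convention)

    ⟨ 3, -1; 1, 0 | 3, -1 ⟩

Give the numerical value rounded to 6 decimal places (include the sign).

j₁+j₂−J=1  J+j₁−j₂=5  J−j₁+j₂=1  j₁+j₂+J+1=8
(j₁±m₁, j₂±m₂, J±M) = (2,4,1,1,2,4)
P² = 48
sum k=0..1:
  [0] +1/24 = 1/24
  [1] −1/12 = -1/12
S = -1/24
C² = P²·S² = 1/12 ; C = -0.288675

−√(1/12) = -0.288675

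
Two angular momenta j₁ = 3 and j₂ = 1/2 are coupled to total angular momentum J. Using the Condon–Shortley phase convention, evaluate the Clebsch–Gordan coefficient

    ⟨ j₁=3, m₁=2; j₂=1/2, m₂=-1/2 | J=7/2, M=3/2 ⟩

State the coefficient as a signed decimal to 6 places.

triangle: 0!*6!*1!/8! = 720/40320
(j±m)!: 5!*1!*0!*1!*5!*2! = 28800
prefactor² = (2J+1)*Δ*N² = 28800/7
  k=0: +1/(0!*0!*1!*0!*5!*1!) = 1/120
Σ = 1/120  ⇒  CG² = 28800/7*1/120² = 2/7
CG = +√(2/7) = +0.534522

+0.534522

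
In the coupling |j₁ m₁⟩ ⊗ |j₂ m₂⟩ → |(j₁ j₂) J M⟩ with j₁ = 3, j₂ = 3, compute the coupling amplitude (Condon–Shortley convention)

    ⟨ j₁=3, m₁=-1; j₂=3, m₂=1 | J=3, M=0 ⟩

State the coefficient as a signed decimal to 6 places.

triangle: 3!·3!·3!/10! = 216/3628800
(j±m)!: 2!·4!·4!·2!·3!·3! = 82944
prefactor² = (2J+1)·Δ·N² = 864/25
  k=1: −1/(1!·2!·3!·3!·0!·0!) = -1/72
  k=2: +1/(2!·1!·2!·2!·1!·1!) = 1/8
  k=3: −1/(3!·0!·1!·1!·2!·2!) = -1/24
Σ = 5/72  ⇒  CG² = 864/25·5/72² = 1/6
CG = +√(1/6) = +0.408248

+0.408248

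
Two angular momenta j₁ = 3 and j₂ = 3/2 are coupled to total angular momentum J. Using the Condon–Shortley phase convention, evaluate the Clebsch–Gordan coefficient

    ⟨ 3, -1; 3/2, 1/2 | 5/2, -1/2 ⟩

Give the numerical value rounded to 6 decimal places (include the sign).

j₁+j₂−J=2  J+j₁−j₂=4  J−j₁+j₂=1  j₁+j₂+J+1=8
(j₁±m₁, j₂±m₂, J±M) = (2,4,2,1,2,3)
P² = 288/35
sum k=1..2:
  [1] −1/6 = -1/6
  [2] +1/8 = 1/8
S = -1/24
C² = P²·S² = 1/70 ; C = -0.119523

-0.119523  (= −√(1/70))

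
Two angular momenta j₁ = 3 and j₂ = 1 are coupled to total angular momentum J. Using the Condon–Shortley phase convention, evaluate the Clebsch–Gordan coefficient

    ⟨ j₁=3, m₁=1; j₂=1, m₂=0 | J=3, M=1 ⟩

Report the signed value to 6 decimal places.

triangle: 1!×5!×1!/8! = 120/40320
(j±m)!: 4!×2!×1!×1!×4!×2! = 2304
prefactor² = (2J+1)×Δ×N² = 48
  k=0: +1/(0!×1!×2!×1!×3!×0!) = 1/12
  k=1: −1/(1!×0!×1!×0!×4!×1!) = -1/24
Σ = 1/24  ⇒  CG² = 48×1/24² = 1/12
CG = +√(1/12) = +0.288675

+0.288675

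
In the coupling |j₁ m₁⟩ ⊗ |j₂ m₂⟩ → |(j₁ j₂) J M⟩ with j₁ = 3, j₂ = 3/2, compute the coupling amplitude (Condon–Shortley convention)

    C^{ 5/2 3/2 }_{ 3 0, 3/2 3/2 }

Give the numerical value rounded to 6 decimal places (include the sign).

+√(9/35) ≈ +0.507093

√[6·2!4!1!/8! · 3!3!3!0!4!1!] = √(1296/35)
  +(−1)^2/∏(2,0,1,1,3,0)! = 1/12  (running 1/12)
⟨..|..⟩ = √(1296/35)·(1/12) = +0.507093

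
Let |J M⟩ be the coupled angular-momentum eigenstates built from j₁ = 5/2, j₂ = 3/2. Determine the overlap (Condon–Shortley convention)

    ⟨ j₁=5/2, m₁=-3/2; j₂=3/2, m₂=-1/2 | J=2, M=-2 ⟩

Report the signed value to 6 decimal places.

j₁+j₂−J=2  J+j₁−j₂=3  J−j₁+j₂=1  j₁+j₂+J+1=7
(j₁±m₁, j₂±m₂, J±M) = (1,4,1,2,0,4)
P² = 96/7
sum k=1..1:
  [1] −1/6 = -1/6
S = -1/6
C² = P²·S² = 8/21 ; C = -0.617213

-0.617213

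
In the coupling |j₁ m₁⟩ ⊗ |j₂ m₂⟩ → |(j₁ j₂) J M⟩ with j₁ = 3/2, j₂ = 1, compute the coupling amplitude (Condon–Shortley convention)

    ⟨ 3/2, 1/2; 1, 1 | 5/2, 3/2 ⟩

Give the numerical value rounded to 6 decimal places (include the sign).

+√(3/5) ≈ +0.774597

triangle: 0!*3!*2!/6! = 12/720
(j±m)!: 2!*1!*2!*0!*4!*1! = 96
prefactor² = (2J+1)*Δ*N² = 48/5
  k=0: +1/(0!*0!*1!*2!*2!*0!) = 1/4
Σ = 1/4  ⇒  CG² = 48/5*1/4² = 3/5
CG = +√(3/5) = +0.774597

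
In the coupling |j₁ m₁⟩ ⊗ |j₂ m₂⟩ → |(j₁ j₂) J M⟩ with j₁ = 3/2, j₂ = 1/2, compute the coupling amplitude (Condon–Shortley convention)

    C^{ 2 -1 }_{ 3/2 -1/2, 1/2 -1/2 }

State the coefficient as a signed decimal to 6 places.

+√(3/4) ≈ +0.866025

triangle: 0!·3!·1!/5! = 6/120
(j±m)!: 1!·2!·0!·1!·1!·3! = 12
prefactor² = (2J+1)·Δ·N² = 3
  k=0: +1/(0!·0!·2!·0!·1!·1!) = 1/2
Σ = 1/2  ⇒  CG² = 3·1/2² = 3/4
CG = +√(3/4) = +0.866025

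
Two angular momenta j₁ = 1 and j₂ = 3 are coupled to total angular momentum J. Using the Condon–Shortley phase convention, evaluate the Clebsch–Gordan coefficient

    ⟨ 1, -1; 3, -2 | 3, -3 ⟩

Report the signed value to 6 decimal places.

√[7·1!1!5!/8! · 0!2!1!5!0!6!] = √(3600)
  +(−1)^1/∏(1,0,1,0,0,5)! = -1/120  (running -1/120)
⟨..|..⟩ = √(3600)·(-1/120) = -0.500000

-0.500000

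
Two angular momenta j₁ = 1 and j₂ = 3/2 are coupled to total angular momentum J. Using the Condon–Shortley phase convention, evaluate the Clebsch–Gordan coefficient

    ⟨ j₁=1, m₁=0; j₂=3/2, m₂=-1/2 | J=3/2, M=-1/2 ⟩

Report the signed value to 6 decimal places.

+0.258199  (= +√(1/15))

triangle: 1!×1!×2!/5! = 2/120
(j±m)!: 1!×1!×1!×2!×1!×2! = 4
prefactor² = (2J+1)×Δ×N² = 4/15
  k=0: +1/(0!×1!×1!×1!×0!×1!) = 1
  k=1: −1/(1!×0!×0!×0!×1!×2!) = -1/2
Σ = 1/2  ⇒  CG² = 4/15×1/2² = 1/15
CG = +√(1/15) = +0.258199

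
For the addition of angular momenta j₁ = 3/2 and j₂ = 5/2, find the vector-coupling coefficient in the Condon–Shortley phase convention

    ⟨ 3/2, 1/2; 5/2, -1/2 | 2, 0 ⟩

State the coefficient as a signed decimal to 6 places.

-0.267261  (= −√(1/14))

triangle: 2!*1!*3!/7! = 12/5040
(j±m)!: 2!*1!*2!*3!*2!*2! = 96
prefactor² = (2J+1)*Δ*N² = 8/7
  k=0: +1/(0!*2!*1!*2!*0!*1!) = 1/4
  k=1: −1/(1!*1!*0!*1!*1!*2!) = -1/2
Σ = -1/4  ⇒  CG² = 8/7*(-1/4)² = 1/14
CG = −√(1/14) = -0.267261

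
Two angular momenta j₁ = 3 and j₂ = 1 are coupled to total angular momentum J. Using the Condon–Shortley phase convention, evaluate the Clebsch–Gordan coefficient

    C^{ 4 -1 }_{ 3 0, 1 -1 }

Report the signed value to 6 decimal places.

√[9·0!6!2!/9! · 3!3!0!2!3!5!] = √(12960/7)
  +(−1)^0/∏(0,0,3,0,3,2)! = 1/72  (running 1/72)
⟨..|..⟩ = √(12960/7)·(1/72) = +0.597614

+0.597614  (= +√(5/14))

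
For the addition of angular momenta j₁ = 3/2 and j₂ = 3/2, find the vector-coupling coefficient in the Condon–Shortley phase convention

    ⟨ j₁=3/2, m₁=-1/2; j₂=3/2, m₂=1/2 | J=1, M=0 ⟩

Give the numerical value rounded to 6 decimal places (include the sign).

−√(1/20) = -0.223607

j₁+j₂−J=2  J+j₁−j₂=1  J−j₁+j₂=1  j₁+j₂+J+1=5
(j₁±m₁, j₂±m₂, J±M) = (1,2,2,1,1,1)
P² = 1/5
sum k=1..2:
  [1] −1/1 = -1
  [2] +1/2 = 1/2
S = -1/2
C² = P²·S² = 1/20 ; C = -0.223607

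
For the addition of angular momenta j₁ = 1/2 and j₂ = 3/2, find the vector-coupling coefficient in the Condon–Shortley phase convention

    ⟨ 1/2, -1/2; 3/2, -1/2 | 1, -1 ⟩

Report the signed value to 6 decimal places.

−√(1/4) = -0.500000

j₁+j₂−J=1  J+j₁−j₂=0  J−j₁+j₂=2  j₁+j₂+J+1=4
(j₁±m₁, j₂±m₂, J±M) = (0,1,1,2,0,2)
P² = 1
sum k=1..1:
  [1] −1/2 = -1/2
S = -1/2
C² = P²·S² = 1/4 ; C = -0.500000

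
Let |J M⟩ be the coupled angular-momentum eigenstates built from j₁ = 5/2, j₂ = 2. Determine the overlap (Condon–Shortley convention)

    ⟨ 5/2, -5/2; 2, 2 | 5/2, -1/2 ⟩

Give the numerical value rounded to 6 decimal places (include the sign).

√[6·2!3!2!/8! · 0!5!4!0!2!3!] = √(864/7)
  +(−1)^2/∏(2,0,3,2,0,0)! = 1/24  (running 1/24)
⟨..|..⟩ = √(864/7)·(1/24) = +0.462910

+0.462910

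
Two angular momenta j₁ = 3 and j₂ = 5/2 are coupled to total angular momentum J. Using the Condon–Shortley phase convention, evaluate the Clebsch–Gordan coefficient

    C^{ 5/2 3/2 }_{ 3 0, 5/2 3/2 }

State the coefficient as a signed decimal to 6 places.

+√(7/30) = +0.483046

√[6·3!3!2!/9! · 3!3!4!1!4!1!] = √(864/35)
  +(−1)^2/∏(2,1,1,2,2,0)! = 1/8  (running 1/8)
  +(−1)^3/∏(3,0,0,1,3,1)! = -1/36  (running 7/72)
⟨..|..⟩ = √(864/35)·(7/72) = +0.483046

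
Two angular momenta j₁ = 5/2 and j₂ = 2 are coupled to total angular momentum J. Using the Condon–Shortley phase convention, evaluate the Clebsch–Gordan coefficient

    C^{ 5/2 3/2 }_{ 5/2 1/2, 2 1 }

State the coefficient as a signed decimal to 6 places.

j₁+j₂−J=2  J+j₁−j₂=3  J−j₁+j₂=2  j₁+j₂+J+1=8
(j₁±m₁, j₂±m₂, J±M) = (3,2,3,1,4,1)
P² = 216/35
sum k=1..2:
  [1] −1/4 = -1/4
  [2] +1/12 = 1/12
S = -1/6
C² = P²·S² = 6/35 ; C = -0.414039

−√(6/35) ≈ -0.414039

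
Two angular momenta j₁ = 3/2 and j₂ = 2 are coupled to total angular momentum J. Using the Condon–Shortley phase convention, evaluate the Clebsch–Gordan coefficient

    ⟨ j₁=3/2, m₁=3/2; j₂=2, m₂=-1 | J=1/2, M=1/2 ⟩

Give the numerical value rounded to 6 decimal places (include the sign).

√[2·3!0!1!/5! · 3!0!1!3!1!0!] = √(18/5)
  +(−1)^0/∏(0,3,0,1,0,0)! = 1/6  (running 1/6)
⟨..|..⟩ = √(18/5)·(1/6) = +0.316228

+0.316228  (= +√(1/10))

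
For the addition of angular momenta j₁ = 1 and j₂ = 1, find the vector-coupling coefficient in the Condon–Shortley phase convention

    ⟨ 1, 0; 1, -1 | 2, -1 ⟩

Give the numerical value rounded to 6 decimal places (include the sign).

+√(1/2) = +0.707107

triangle: 0!*2!*2!/5! = 4/120
(j±m)!: 1!*1!*0!*2!*1!*3! = 12
prefactor² = (2J+1)*Δ*N² = 2
  k=0: +1/(0!*0!*1!*0!*1!*2!) = 1/2
Σ = 1/2  ⇒  CG² = 2*1/2² = 1/2
CG = +√(1/2) = +0.707107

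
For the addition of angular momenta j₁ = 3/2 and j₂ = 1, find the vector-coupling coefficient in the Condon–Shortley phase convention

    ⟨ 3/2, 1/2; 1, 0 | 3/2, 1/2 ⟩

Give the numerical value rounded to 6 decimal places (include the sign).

+√(1/15) = +0.258199

triangle: 1!·2!·1!/5! = 2/120
(j±m)!: 2!·1!·1!·1!·2!·1! = 4
prefactor² = (2J+1)·Δ·N² = 4/15
  k=0: +1/(0!·1!·1!·1!·1!·0!) = 1
  k=1: −1/(1!·0!·0!·0!·2!·1!) = -1/2
Σ = 1/2  ⇒  CG² = 4/15·1/2² = 1/15
CG = +√(1/15) = +0.258199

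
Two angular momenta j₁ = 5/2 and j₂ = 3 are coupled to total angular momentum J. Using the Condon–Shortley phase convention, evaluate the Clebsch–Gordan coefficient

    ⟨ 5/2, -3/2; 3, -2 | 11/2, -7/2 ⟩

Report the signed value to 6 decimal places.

+0.738549

j₁+j₂−J=0  J+j₁−j₂=5  J−j₁+j₂=6  j₁+j₂+J+1=12
(j₁±m₁, j₂±m₂, J±M) = (1,4,1,5,2,9)
P² = 49766400/11
sum k=0..0:
  [0] +1/2880 = 1/2880
S = 1/2880
C² = P²·S² = 6/11 ; C = +0.738549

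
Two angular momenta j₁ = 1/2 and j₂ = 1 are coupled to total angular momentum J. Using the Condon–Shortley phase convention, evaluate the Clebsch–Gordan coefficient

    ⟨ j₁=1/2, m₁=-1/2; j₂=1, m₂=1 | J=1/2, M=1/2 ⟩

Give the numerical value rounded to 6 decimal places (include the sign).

√[2·1!0!1!/3! · 0!1!2!0!1!0!] = √(2/3)
  +(−1)^1/∏(1,0,0,1,0,0)! = -1  (running -1)
⟨..|..⟩ = √(2/3)·(-1) = -0.816497

−√(2/3) ≈ -0.816497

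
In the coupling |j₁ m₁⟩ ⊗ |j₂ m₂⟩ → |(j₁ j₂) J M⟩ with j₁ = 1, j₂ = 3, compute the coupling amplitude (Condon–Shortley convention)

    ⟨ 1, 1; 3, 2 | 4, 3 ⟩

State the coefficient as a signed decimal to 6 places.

√[9·0!2!6!/9! · 2!0!5!1!7!1!] = √(43200)
  +(−1)^0/∏(0,0,0,5,2,1)! = 1/240  (running 1/240)
⟨..|..⟩ = √(43200)·(1/240) = +0.866025

+√(3/4) = +0.866025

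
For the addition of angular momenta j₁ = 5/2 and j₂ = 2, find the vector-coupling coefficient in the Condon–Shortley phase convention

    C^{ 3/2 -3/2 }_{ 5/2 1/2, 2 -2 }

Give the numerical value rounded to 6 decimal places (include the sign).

triangle: 3!·2!·1!/7! = 12/5040
(j±m)!: 3!·2!·0!·4!·0!·3! = 1728
prefactor² = (2J+1)·Δ·N² = 576/35
  k=0: +1/(0!·3!·2!·0!·0!·1!) = 1/12
Σ = 1/12  ⇒  CG² = 576/35·1/12² = 4/35
CG = +√(4/35) = +0.338062

+√(4/35) ≈ +0.338062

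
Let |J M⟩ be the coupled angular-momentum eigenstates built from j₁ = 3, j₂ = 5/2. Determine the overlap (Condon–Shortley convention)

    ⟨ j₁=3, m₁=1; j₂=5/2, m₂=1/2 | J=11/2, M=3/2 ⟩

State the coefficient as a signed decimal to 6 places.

j₁+j₂−J=0  J+j₁−j₂=6  J−j₁+j₂=5  j₁+j₂+J+1=12
(j₁±m₁, j₂±m₂, J±M) = (4,2,3,2,7,4)
P² = 1658880/11
sum k=0..0:
  [0] +1/576 = 1/576
S = 1/576
C² = P²·S² = 5/11 ; C = +0.674200

+0.674200  (= +√(5/11))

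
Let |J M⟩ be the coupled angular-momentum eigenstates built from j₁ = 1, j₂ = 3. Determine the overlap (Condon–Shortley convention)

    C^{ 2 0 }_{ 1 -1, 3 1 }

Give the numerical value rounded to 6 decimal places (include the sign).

triangle: 2!·0!·4!/7! = 48/5040
(j±m)!: 0!·2!·4!·2!·2!·2! = 384
prefactor² = (2J+1)·Δ·N² = 128/7
  k=2: +1/(2!·0!·0!·2!·0!·2!) = 1/8
Σ = 1/8  ⇒  CG² = 128/7·1/8² = 2/7
CG = +√(2/7) = +0.534522

+√(2/7) ≈ +0.534522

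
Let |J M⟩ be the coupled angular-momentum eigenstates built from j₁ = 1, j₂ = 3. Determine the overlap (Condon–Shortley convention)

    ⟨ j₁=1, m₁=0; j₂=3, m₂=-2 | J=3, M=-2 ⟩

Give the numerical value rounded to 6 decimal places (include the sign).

+√(1/3) = +0.577350

j₁+j₂−J=1  J+j₁−j₂=1  J−j₁+j₂=5  j₁+j₂+J+1=8
(j₁±m₁, j₂±m₂, J±M) = (1,1,1,5,1,5)
P² = 300
sum k=0..1:
  [0] +1/24 = 1/24
  [1] −1/120 = -1/120
S = 1/30
C² = P²·S² = 1/3 ; C = +0.577350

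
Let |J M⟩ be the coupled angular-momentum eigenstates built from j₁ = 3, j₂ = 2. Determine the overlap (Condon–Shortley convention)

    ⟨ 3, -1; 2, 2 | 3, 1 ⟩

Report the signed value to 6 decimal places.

+0.632456  (= +√(2/5))

j₁+j₂−J=2  J+j₁−j₂=4  J−j₁+j₂=2  j₁+j₂+J+1=9
(j₁±m₁, j₂±m₂, J±M) = (2,4,4,0,4,2)
P² = 512/5
sum k=2..2:
  [2] +1/16 = 1/16
S = 1/16
C² = P²·S² = 2/5 ; C = +0.632456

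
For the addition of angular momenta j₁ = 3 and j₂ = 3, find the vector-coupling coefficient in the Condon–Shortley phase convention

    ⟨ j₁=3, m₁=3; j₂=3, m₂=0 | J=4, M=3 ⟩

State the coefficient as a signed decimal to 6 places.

triangle: 2!·4!·4!/11! = 1152/39916800
(j±m)!: 6!·0!·3!·3!·7!·1! = 130636800
prefactor² = (2J+1)·Δ·N² = 373248/11
  k=0: +1/(0!·2!·0!·3!·4!·1!) = 1/288
Σ = 1/288  ⇒  CG² = 373248/11·1/288² = 9/22
CG = +√(9/22) = +0.639602

+0.639602  (= +√(9/22))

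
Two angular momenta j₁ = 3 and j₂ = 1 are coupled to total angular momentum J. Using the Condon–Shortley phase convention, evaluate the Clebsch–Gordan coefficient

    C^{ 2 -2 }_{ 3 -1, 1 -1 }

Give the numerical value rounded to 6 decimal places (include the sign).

+0.218218

√[5·2!4!0!/7! · 2!4!0!2!0!4!] = √(768/7)
  +(−1)^0/∏(0,2,4,0,0,0)! = 1/48  (running 1/48)
⟨..|..⟩ = √(768/7)·(1/48) = +0.218218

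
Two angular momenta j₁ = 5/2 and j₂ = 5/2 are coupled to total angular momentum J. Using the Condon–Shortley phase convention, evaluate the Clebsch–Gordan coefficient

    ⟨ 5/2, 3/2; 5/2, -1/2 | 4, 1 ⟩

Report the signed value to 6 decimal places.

+√(5/14) ≈ +0.597614

j₁+j₂−J=1  J+j₁−j₂=4  J−j₁+j₂=4  j₁+j₂+J+1=10
(j₁±m₁, j₂±m₂, J±M) = (4,1,2,3,5,3)
P² = 10368/35
sum k=0..1:
  [0] +1/24 = 1/24
  [1] −1/144 = -1/144
S = 5/144
C² = P²·S² = 5/14 ; C = +0.597614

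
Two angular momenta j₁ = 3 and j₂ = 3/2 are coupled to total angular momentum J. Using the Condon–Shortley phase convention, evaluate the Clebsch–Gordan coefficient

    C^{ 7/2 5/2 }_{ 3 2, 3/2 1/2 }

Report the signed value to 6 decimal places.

√[8·1!5!2!/9! · 5!1!2!1!6!1!] = √(6400/7)
  +(−1)^0/∏(0,1,1,2,4,0)! = 1/48  (running 1/48)
  +(−1)^1/∏(1,0,0,1,5,1)! = -1/120  (running 1/80)
⟨..|..⟩ = √(6400/7)·(1/80) = +0.377964

+√(1/7) = +0.377964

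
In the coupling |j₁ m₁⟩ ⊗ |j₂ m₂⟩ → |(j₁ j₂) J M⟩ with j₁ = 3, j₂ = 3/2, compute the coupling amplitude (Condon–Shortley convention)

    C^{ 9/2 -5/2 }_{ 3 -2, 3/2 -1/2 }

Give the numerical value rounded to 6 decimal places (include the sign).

+√(1/2) ≈ +0.707107

√[10·0!6!3!/10! · 1!5!1!2!2!7!] = √(28800)
  +(−1)^0/∏(0,0,5,1,1,2)! = 1/240  (running 1/240)
⟨..|..⟩ = √(28800)·(1/240) = +0.707107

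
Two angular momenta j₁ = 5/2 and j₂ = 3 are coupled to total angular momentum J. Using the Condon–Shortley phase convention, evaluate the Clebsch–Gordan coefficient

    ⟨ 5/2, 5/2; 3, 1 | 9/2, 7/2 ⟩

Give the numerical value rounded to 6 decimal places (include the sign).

+0.710669

triangle: 1!×4!×5!/11! = 2880/39916800
(j±m)!: 5!×0!×4!×2!×8!×1! = 232243200
prefactor² = (2J+1)×Δ×N² = 1843200/11
  k=0: +1/(0!×1!×0!×4!×4!×1!) = 1/576
Σ = 1/576  ⇒  CG² = 1843200/11×1/576² = 50/99
CG = +√(50/99) = +0.710669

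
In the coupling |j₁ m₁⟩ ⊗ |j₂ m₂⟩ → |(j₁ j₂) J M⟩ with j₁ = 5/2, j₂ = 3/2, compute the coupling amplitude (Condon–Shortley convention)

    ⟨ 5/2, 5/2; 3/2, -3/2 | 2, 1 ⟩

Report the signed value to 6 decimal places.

+√(5/14) = +0.597614

j₁+j₂−J=2  J+j₁−j₂=3  J−j₁+j₂=1  j₁+j₂+J+1=7
(j₁±m₁, j₂±m₂, J±M) = (5,0,0,3,3,1)
P² = 360/7
sum k=0..0:
  [0] +1/12 = 1/12
S = 1/12
C² = P²·S² = 5/14 ; C = +0.597614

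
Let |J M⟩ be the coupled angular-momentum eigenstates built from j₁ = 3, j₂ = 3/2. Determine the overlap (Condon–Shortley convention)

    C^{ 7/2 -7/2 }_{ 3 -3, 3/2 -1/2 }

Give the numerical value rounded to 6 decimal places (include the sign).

−√(2/3) ≈ -0.816497

triangle: 1!×5!×2!/9! = 240/362880
(j±m)!: 0!×6!×1!×2!×0!×7! = 7257600
prefactor² = (2J+1)×Δ×N² = 38400
  k=1: −1/(1!×0!×5!×0!×0!×2!) = -1/240
Σ = -1/240  ⇒  CG² = 38400×(-1/240)² = 2/3
CG = −√(2/3) = -0.816497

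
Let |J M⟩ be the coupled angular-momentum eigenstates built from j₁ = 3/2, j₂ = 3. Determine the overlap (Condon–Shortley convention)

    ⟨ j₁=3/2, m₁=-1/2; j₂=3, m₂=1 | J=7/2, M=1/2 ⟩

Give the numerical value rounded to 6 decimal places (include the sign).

j₁+j₂−J=1  J+j₁−j₂=2  J−j₁+j₂=5  j₁+j₂+J+1=9
(j₁±m₁, j₂±m₂, J±M) = (1,2,4,2,4,3)
P² = 512/7
sum k=0..1:
  [0] +1/48 = 1/48
  [1] −1/12 = -1/12
S = -1/16
C² = P²·S² = 2/7 ; C = -0.534522

-0.534522  (= −√(2/7))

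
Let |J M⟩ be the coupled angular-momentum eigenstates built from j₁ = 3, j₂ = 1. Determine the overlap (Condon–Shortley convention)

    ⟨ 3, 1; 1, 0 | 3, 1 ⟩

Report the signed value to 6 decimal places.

+√(1/12) ≈ +0.288675

triangle: 1!×5!×1!/8! = 120/40320
(j±m)!: 4!×2!×1!×1!×4!×2! = 2304
prefactor² = (2J+1)×Δ×N² = 48
  k=0: +1/(0!×1!×2!×1!×3!×0!) = 1/12
  k=1: −1/(1!×0!×1!×0!×4!×1!) = -1/24
Σ = 1/24  ⇒  CG² = 48×1/24² = 1/12
CG = +√(1/12) = +0.288675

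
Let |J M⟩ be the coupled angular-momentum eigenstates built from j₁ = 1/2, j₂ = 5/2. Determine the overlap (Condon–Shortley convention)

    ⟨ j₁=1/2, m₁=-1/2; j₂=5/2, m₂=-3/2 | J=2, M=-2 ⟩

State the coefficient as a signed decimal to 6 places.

triangle: 1!×0!×4!/6! = 24/720
(j±m)!: 0!×1!×1!×4!×0!×4! = 576
prefactor² = (2J+1)×Δ×N² = 96
  k=1: −1/(1!×0!×0!×0!×0!×4!) = -1/24
Σ = -1/24  ⇒  CG² = 96×(-1/24)² = 1/6
CG = −√(1/6) = -0.408248

-0.408248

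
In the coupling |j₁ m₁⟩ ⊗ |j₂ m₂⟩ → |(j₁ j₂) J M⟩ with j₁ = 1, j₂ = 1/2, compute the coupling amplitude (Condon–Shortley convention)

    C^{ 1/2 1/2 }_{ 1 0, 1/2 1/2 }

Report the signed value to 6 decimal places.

j₁+j₂−J=1  J+j₁−j₂=1  J−j₁+j₂=0  j₁+j₂+J+1=3
(j₁±m₁, j₂±m₂, J±M) = (1,1,1,0,1,0)
P² = 1/3
sum k=1..1:
  [1] −1/1 = -1
S = -1
C² = P²·S² = 1/3 ; C = -0.577350

−√(1/3) ≈ -0.577350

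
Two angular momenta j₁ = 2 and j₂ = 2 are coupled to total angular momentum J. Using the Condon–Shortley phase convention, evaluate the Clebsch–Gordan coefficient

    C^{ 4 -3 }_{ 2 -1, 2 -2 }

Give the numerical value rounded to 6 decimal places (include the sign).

j₁+j₂−J=0  J+j₁−j₂=4  J−j₁+j₂=4  j₁+j₂+J+1=9
(j₁±m₁, j₂±m₂, J±M) = (1,3,0,4,1,7)
P² = 10368
sum k=0..0:
  [0] +1/144 = 1/144
S = 1/144
C² = P²·S² = 1/2 ; C = +0.707107

+√(1/2) = +0.707107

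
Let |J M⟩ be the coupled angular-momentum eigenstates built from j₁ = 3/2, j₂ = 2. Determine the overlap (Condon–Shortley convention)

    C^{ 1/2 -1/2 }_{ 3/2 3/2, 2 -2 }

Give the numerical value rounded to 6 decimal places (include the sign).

+0.632456  (= +√(2/5))

triangle: 3!×0!×1!/5! = 6/120
(j±m)!: 3!×0!×0!×4!×0!×1! = 144
prefactor² = (2J+1)×Δ×N² = 72/5
  k=0: +1/(0!×3!×0!×0!×0!×1!) = 1/6
Σ = 1/6  ⇒  CG² = 72/5×1/6² = 2/5
CG = +√(2/5) = +0.632456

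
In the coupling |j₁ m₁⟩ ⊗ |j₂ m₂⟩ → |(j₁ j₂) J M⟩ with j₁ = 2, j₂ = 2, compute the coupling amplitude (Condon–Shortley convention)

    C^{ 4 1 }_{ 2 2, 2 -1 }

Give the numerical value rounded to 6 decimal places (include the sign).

+0.267261

j₁+j₂−J=0  J+j₁−j₂=4  J−j₁+j₂=4  j₁+j₂+J+1=9
(j₁±m₁, j₂±m₂, J±M) = (4,0,1,3,5,3)
P² = 10368/7
sum k=0..0:
  [0] +1/144 = 1/144
S = 1/144
C² = P²·S² = 1/14 ; C = +0.267261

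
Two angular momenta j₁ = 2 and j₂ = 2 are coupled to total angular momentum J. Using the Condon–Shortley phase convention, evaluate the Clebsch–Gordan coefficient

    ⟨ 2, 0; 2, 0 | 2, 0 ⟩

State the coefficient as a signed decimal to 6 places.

-0.534522

√[5·2!2!2!/7! · 2!2!2!2!2!2!] = √(32/63)
  +(−1)^0/∏(0,2,2,2,0,0)! = 1/8  (running 1/8)
  +(−1)^1/∏(1,1,1,1,1,1)! = -1  (running -7/8)
  +(−1)^2/∏(2,0,0,0,2,2)! = 1/8  (running -3/4)
⟨..|..⟩ = √(32/63)·(-3/4) = -0.534522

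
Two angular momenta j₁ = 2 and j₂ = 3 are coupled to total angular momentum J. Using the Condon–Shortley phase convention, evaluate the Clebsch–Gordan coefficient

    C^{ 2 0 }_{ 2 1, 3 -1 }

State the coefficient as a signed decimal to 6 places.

triangle: 3!×1!×3!/8! = 36/40320
(j±m)!: 3!×1!×2!×4!×2!×2! = 1152
prefactor² = (2J+1)×Δ×N² = 36/7
  k=0: +1/(0!×3!×1!×2!×0!×1!) = 1/12
  k=1: −1/(1!×2!×0!×1!×1!×2!) = -1/4
Σ = -1/6  ⇒  CG² = 36/7×(-1/6)² = 1/7
CG = −√(1/7) = -0.377964

-0.377964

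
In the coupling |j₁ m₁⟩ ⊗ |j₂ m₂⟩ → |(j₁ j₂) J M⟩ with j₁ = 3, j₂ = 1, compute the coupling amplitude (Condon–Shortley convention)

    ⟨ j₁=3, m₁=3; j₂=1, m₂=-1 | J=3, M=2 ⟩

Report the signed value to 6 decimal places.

triangle: 1!×5!×1!/8! = 120/40320
(j±m)!: 6!×0!×0!×2!×5!×1! = 172800
prefactor² = (2J+1)×Δ×N² = 3600
  k=0: +1/(0!×1!×0!×0!×5!×1!) = 1/120
Σ = 1/120  ⇒  CG² = 3600×1/120² = 1/4
CG = +√(1/4) = +0.500000

+√(1/4) ≈ +0.500000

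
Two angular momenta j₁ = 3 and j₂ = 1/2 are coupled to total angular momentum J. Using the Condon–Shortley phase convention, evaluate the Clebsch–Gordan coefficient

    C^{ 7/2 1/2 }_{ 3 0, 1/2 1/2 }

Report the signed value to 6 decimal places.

+√(4/7) = +0.755929

triangle: 0!×6!×1!/8! = 720/40320
(j±m)!: 3!×3!×1!×0!×4!×3! = 5184
prefactor² = (2J+1)×Δ×N² = 5184/7
  k=0: +1/(0!×0!×3!×1!×3!×0!) = 1/36
Σ = 1/36  ⇒  CG² = 5184/7×1/36² = 4/7
CG = +√(4/7) = +0.755929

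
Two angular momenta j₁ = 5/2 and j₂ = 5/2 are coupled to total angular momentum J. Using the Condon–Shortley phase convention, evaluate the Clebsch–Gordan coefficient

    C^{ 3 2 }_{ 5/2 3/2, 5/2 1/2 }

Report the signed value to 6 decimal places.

-0.288675  (= −√(1/12))

√[7·2!3!3!/9! · 4!1!3!2!5!1!] = √(48)
  +(−1)^0/∏(0,2,1,3,2,0)! = 1/24  (running 1/24)
  +(−1)^1/∏(1,1,0,2,3,1)! = -1/12  (running -1/24)
⟨..|..⟩ = √(48)·(-1/24) = -0.288675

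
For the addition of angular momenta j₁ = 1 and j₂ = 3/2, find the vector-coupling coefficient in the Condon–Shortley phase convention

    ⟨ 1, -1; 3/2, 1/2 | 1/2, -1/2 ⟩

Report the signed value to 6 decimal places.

j₁+j₂−J=2  J+j₁−j₂=0  J−j₁+j₂=1  j₁+j₂+J+1=4
(j₁±m₁, j₂±m₂, J±M) = (0,2,2,1,0,1)
P² = 2/3
sum k=2..2:
  [2] +1/2 = 1/2
S = 1/2
C² = P²·S² = 1/6 ; C = +0.408248

+0.408248  (= +√(1/6))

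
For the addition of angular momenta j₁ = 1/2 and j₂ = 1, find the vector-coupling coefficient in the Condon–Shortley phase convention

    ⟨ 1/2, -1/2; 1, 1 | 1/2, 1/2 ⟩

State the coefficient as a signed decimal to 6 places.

√[2·1!0!1!/3! · 0!1!2!0!1!0!] = √(2/3)
  +(−1)^1/∏(1,0,0,1,0,0)! = -1  (running -1)
⟨..|..⟩ = √(2/3)·(-1) = -0.816497

-0.816497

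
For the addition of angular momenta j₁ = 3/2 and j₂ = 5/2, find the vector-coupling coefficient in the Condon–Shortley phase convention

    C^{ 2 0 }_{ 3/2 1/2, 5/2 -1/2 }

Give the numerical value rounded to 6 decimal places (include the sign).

triangle: 2!*1!*3!/7! = 12/5040
(j±m)!: 2!*1!*2!*3!*2!*2! = 96
prefactor² = (2J+1)*Δ*N² = 8/7
  k=0: +1/(0!*2!*1!*2!*0!*1!) = 1/4
  k=1: −1/(1!*1!*0!*1!*1!*2!) = -1/2
Σ = -1/4  ⇒  CG² = 8/7*(-1/4)² = 1/14
CG = −√(1/14) = -0.267261

-0.267261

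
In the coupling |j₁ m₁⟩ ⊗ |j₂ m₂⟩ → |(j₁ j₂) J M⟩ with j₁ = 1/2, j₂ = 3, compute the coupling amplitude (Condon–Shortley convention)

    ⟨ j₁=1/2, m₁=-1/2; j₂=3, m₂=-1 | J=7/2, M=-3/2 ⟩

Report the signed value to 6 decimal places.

j₁+j₂−J=0  J+j₁−j₂=1  J−j₁+j₂=6  j₁+j₂+J+1=8
(j₁±m₁, j₂±m₂, J±M) = (0,1,2,4,2,5)
P² = 11520/7
sum k=0..0:
  [0] +1/48 = 1/48
S = 1/48
C² = P²·S² = 5/7 ; C = +0.845154

+0.845154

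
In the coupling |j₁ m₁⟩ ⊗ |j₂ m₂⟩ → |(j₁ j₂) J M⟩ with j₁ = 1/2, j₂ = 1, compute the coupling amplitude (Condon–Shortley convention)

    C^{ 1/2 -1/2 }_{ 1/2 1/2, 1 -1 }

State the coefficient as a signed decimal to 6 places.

j₁+j₂−J=1  J+j₁−j₂=0  J−j₁+j₂=1  j₁+j₂+J+1=3
(j₁±m₁, j₂±m₂, J±M) = (1,0,0,2,0,1)
P² = 2/3
sum k=0..0:
  [0] +1/1 = 1
S = 1
C² = P²·S² = 2/3 ; C = +0.816497

+0.816497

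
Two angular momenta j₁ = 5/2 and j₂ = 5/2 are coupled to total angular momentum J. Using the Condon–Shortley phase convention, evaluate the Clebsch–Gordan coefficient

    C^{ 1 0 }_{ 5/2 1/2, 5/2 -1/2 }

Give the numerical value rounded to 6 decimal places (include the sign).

triangle: 4!*1!*1!/7! = 24/5040
(j±m)!: 3!*2!*2!*3!*1!*1! = 144
prefactor² = (2J+1)*Δ*N² = 72/35
  k=1: −1/(1!*3!*1!*1!*0!*0!) = -1/6
  k=2: +1/(2!*2!*0!*0!*1!*1!) = 1/4
Σ = 1/12  ⇒  CG² = 72/35*1/12² = 1/70
CG = +√(1/70) = +0.119523

+√(1/70) = +0.119523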